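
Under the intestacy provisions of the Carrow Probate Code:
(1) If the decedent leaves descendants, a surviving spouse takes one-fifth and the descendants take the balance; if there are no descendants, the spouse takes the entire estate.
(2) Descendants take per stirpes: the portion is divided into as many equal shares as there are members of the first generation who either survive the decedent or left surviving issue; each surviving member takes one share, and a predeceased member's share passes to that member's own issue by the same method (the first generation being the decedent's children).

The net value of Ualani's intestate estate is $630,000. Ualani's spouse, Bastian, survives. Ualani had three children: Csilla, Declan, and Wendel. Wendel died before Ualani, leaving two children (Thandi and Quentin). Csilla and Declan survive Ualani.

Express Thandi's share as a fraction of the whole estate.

Thandi receives 2/15 of the estate.

Bastian takes one-fifth of $630,000 = $126,000. The remaining $504,000 passes to the descendants.
The descendants' portion ($504,000) is divided into 3 shares of $168,000: Csilla and Declan each take $168,000; Wendel's $168,000 share passes to Wendel's issue.
Wendel's share ($168,000) is divided into 2 shares of $84,000: Thandi and Quentin each take $84,000.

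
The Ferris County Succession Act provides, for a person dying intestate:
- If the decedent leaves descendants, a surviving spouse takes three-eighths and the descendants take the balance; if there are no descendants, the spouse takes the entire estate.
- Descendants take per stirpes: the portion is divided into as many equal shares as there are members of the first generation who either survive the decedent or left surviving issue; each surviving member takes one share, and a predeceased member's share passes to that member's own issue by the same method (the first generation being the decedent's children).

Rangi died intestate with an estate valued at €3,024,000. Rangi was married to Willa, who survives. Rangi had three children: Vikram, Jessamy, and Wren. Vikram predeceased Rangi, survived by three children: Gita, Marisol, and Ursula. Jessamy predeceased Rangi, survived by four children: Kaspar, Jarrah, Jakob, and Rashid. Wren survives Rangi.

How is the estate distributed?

Willa: €1,134,000; Gita: €210,000; Marisol: €210,000; Ursula: €210,000; Kaspar: €157,500; Jarrah: €157,500; Jakob: €157,500; Rashid: €157,500; Wren: €630,000

Willa takes three-eighths of €3,024,000 = €1,134,000. The remaining €1,890,000 passes to the descendants.
The descendants' portion (€1,890,000) is divided into 3 shares of €630,000: Wren takes €630,000; Vikram's €630,000 share passes to Vikram's issue; Jessamy's €630,000 share passes to Jessamy's issue.
Vikram's share (€630,000) is divided into 3 shares of €210,000: Gita, Marisol, and Ursula each take €210,000.
Jessamy's share (€630,000) is divided into 4 shares of €157,500: Kaspar, Jarrah, Jakob, and Rashid each take €157,500.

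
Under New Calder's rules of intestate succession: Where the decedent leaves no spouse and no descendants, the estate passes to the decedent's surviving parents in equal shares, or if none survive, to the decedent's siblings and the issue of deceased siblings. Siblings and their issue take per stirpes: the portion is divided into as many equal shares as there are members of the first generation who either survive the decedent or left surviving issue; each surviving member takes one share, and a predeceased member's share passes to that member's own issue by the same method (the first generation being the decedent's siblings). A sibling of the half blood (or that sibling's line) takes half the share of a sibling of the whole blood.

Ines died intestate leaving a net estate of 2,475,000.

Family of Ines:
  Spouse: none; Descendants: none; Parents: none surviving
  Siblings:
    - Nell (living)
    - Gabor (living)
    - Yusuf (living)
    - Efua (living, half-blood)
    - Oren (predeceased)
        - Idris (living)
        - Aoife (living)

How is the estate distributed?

Nell: 550,000; Gabor: 550,000; Yusuf: 550,000; Efua: 275,000; Idris: 275,000; Aoife: 275,000

The entire 2,475,000 passes to the siblings and their issue.
Counting each half-blood sibling's line as half a unit, there are 9/2 units in 2,475,000, so one unit is 550,000. Whole-blood lines (Nell, Gabor, Yusuf, and Oren) take 550,000 each; half-blood lines (Efua) take 275,000 each.
Oren's share (550,000) is divided into 2 shares of 275,000: Idris and Aoife each take 275,000.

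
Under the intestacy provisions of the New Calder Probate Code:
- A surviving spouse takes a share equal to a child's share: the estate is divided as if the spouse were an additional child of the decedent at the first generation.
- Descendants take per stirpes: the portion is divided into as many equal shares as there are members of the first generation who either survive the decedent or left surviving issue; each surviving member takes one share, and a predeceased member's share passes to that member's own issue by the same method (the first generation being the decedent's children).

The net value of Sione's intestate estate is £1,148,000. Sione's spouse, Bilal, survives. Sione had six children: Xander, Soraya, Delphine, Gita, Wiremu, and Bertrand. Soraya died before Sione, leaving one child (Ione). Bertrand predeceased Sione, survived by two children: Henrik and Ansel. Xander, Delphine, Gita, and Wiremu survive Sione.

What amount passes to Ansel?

Ansel receives £82,000.

The spouse counts as an additional share at the children's level, so there are 7 primary shares of £164,000. Bilal takes one such share (£164,000).
The children's combined portion (£984,000) is divided into 6 shares of £164,000: Xander, Delphine, Gita, and Wiremu each take £164,000; Soraya's £164,000 share passes to Soraya's issue; Bertrand's £164,000 share passes to Bertrand's issue.
Soraya's share (£164,000) passes entirely to Ione.
Bertrand's share (£164,000) is divided into 2 shares of £82,000: Henrik and Ansel each take £82,000.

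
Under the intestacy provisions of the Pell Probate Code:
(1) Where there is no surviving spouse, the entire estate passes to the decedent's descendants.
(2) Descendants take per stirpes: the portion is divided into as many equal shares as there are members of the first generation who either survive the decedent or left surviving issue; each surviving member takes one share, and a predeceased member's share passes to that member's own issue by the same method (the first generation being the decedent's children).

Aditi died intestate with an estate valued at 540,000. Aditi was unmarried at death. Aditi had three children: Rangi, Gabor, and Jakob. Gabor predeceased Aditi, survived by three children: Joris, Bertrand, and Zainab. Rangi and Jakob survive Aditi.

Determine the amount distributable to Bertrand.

The entire 540,000 passes to the descendants.
That amount (540,000) is divided into 3 shares of 180,000: Rangi and Jakob each take 180,000; Gabor's 180,000 share passes to Gabor's issue.
Gabor's share (180,000) is divided into 3 shares of 60,000: Joris, Bertrand, and Zainab each take 60,000.

Bertrand receives 60,000.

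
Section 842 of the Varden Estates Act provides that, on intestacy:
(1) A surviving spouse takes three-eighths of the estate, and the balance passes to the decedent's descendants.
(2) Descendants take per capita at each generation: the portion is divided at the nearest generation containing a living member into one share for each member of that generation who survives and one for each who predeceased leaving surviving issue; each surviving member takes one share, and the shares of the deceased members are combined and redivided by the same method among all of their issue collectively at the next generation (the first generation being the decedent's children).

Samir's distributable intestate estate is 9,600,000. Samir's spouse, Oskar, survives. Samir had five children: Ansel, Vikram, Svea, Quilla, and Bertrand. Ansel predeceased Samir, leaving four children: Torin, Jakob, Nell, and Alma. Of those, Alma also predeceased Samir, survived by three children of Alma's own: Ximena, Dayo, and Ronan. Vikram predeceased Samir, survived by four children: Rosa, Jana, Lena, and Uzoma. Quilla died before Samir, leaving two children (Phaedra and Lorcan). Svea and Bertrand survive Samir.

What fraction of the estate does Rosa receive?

Oskar takes three-eighths of 9,600,000 = 3,600,000. The remaining 6,000,000 passes to the descendants.
The descendants' portion (6,000,000) is divided at the children's generation into 5 shares of 1,200,000. Svea and Bertrand each take 1,200,000. The 3 shares of the deceased (Ansel, Vikram, and Quilla) are combined into a pool of 3,600,000.
That pool (3,600,000) is divided at the grandchildren's generation into 10 shares of 360,000. Torin, Jakob, Nell, Rosa, Jana, Lena, Uzoma, Phaedra, and Lorcan each take 360,000. The remaining share for the deceased Alma (360,000) is carried to the next generation.
That pool (360,000) is divided at the great-grandchildren's generation equally among Ximena, Dayo, and Ronan: 120,000 each.

Rosa receives 3/80 of the estate.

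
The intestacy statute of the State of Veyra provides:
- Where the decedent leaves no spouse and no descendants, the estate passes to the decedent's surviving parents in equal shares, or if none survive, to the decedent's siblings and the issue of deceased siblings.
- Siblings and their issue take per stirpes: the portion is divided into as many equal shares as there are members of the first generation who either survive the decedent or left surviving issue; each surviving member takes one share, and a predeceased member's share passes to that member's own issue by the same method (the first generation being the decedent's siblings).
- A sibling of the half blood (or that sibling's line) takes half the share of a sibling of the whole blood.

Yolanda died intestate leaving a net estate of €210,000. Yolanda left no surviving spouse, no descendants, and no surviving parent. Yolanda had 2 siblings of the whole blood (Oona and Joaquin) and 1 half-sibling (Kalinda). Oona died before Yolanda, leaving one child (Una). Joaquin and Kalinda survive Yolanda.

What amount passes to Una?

The entire €210,000 passes to the siblings and their issue.
Counting each half-blood sibling's line as half a unit, there are 5/2 units in €210,000, so one unit is €84,000. Whole-blood lines (Oona and Joaquin) take €84,000 each; half-blood lines (Kalinda) take €42,000 each.
Oona's share (€84,000) passes entirely to Una.

Una receives €84,000.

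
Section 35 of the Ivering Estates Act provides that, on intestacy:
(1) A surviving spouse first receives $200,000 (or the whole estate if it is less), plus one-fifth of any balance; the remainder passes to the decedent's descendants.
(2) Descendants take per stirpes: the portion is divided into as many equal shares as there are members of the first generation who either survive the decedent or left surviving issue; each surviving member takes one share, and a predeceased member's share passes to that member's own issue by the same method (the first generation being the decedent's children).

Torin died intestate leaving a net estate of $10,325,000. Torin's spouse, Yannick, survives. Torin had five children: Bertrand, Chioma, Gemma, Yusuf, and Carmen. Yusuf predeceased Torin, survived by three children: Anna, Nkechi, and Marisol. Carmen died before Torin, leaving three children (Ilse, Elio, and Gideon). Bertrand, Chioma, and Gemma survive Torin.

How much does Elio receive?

Yannick first takes $200,000, leaving a balance of $10,125,000. Yannick then takes one-fifth of the balance ($2,025,000), for a total of $2,225,000. The remaining $8,100,000 passes to the descendants.
The descendants' portion ($8,100,000) is divided into 5 shares of $1,620,000: Bertrand, Chioma, and Gemma each take $1,620,000; Yusuf's $1,620,000 share passes to Yusuf's issue; Carmen's $1,620,000 share passes to Carmen's issue.
Yusuf's share ($1,620,000) is divided into 3 shares of $540,000: Anna, Nkechi, and Marisol each take $540,000.
Carmen's share ($1,620,000) is divided into 3 shares of $540,000: Ilse, Elio, and Gideon each take $540,000.

Elio receives $540,000.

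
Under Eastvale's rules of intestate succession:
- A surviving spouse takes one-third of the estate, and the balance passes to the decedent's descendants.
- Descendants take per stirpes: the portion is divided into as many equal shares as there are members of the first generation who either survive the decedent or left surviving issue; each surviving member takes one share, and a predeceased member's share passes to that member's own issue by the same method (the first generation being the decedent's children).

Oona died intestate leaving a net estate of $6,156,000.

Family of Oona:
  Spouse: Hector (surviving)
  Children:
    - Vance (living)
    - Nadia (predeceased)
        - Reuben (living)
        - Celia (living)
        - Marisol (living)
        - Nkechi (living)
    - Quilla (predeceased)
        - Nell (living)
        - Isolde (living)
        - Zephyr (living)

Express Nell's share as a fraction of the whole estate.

Hector takes one-third of $6,156,000 = $2,052,000. The remaining $4,104,000 passes to the descendants.
The descendants' portion ($4,104,000) is divided into 3 shares of $1,368,000: Vance takes $1,368,000; Nadia's $1,368,000 share passes to Nadia's issue; Quilla's $1,368,000 share passes to Quilla's issue.
Nadia's share ($1,368,000) is divided into 4 shares of $342,000: Reuben, Celia, Marisol, and Nkechi each take $342,000.
Quilla's share ($1,368,000) is divided into 3 shares of $456,000: Nell, Isolde, and Zephyr each take $456,000.

Nell receives 2/27 of the estate.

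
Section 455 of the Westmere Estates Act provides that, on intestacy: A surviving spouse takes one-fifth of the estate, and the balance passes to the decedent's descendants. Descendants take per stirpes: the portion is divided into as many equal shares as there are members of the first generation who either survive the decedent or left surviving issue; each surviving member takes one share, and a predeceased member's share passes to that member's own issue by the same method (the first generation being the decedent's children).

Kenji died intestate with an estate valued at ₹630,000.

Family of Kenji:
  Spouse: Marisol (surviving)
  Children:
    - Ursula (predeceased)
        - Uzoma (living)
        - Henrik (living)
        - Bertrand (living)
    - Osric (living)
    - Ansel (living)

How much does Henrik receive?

Marisol takes one-fifth of ₹630,000 = ₹126,000. The remaining ₹504,000 passes to the descendants.
The descendants' portion (₹504,000) is divided into 3 shares of ₹168,000: Osric and Ansel each take ₹168,000; Ursula's ₹168,000 share passes to Ursula's issue.
Ursula's share (₹168,000) is divided into 3 shares of ₹56,000: Uzoma, Henrik, and Bertrand each take ₹56,000.

Henrik receives ₹56,000.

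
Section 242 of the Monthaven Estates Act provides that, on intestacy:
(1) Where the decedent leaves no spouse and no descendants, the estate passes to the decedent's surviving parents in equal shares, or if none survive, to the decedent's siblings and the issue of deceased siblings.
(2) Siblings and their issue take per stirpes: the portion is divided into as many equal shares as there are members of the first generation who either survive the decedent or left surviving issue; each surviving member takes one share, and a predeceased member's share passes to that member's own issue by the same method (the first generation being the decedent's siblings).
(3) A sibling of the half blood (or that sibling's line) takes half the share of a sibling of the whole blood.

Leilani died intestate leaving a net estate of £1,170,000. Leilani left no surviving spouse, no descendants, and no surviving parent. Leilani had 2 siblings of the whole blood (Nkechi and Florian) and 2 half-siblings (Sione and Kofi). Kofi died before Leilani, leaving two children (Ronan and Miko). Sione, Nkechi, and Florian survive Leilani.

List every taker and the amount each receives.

The entire £1,170,000 passes to the siblings and their issue.
Counting each half-blood sibling's line as half a unit, there are 3 units in £1,170,000, so one unit is £390,000. Whole-blood lines (Nkechi and Florian) take £390,000 each; half-blood lines (Sione and Kofi) take £195,000 each.
Kofi's share (£195,000) is divided into 2 shares of £97,500: Ronan and Miko each take £97,500.

Sione: £195,000; Nkechi: £390,000; Florian: £390,000; Ronan: £97,500; Miko: £97,500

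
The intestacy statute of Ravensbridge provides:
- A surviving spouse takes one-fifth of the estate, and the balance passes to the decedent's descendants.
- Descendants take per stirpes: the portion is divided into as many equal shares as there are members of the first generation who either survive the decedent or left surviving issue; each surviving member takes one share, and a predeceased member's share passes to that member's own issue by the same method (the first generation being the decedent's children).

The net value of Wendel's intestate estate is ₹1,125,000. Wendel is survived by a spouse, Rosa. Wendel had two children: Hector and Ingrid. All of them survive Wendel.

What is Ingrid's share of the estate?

Ingrid receives ₹450,000.

Rosa takes one-fifth of ₹1,125,000 = ₹225,000. The remaining ₹900,000 passes to the descendants.
The descendants' portion (₹900,000) is divided into 2 shares of ₹450,000: Hector and Ingrid each take ₹450,000.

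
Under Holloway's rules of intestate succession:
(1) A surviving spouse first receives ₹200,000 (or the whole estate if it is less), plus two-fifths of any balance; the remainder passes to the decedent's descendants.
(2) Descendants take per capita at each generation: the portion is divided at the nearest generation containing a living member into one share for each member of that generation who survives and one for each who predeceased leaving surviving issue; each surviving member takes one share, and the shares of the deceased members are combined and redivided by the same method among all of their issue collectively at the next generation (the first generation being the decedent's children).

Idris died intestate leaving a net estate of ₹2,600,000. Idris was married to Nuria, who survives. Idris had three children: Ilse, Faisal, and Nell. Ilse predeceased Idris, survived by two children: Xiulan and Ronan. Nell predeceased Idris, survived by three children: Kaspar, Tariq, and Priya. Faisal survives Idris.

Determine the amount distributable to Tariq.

Nuria first takes ₹200,000, leaving a balance of ₹2,400,000. Nuria then takes two-fifths of the balance (₹960,000), for a total of ₹1,160,000. The remaining ₹1,440,000 passes to the descendants.
The descendants' portion (₹1,440,000) is divided at the children's generation into 3 shares of ₹480,000. Faisal takes ₹480,000. The 2 shares of the deceased (Ilse and Nell) are combined into a pool of ₹960,000.
That pool (₹960,000) is divided at the grandchildren's generation equally among Xiulan, Ronan, Kaspar, Tariq, and Priya: ₹192,000 each.

Tariq receives ₹192,000.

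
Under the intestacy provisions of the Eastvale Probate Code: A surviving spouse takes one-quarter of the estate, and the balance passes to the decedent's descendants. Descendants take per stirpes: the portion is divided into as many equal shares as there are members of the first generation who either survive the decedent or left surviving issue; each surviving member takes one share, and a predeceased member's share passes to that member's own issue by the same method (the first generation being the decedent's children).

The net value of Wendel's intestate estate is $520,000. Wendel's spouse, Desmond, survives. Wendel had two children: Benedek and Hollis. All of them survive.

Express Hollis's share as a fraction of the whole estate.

Hollis receives 3/8 of the estate.

Desmond takes one-quarter of $520,000 = $130,000. The remaining $390,000 passes to the descendants.
The descendants' portion ($390,000) is divided into 2 shares of $195,000: Benedek and Hollis each take $195,000.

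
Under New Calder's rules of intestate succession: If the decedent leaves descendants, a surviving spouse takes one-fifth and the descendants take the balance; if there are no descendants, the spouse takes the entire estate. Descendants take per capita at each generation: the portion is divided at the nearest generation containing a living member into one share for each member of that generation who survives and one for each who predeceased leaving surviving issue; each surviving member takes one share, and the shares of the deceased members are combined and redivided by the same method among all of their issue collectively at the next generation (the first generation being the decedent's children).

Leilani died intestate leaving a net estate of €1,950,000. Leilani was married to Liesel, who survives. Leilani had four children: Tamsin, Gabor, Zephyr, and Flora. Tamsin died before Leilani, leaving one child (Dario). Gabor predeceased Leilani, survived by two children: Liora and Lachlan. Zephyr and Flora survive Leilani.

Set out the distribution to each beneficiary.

Liesel: €390,000; Dario: €260,000; Liora: €260,000; Lachlan: €260,000; Zephyr: €390,000; Flora: €390,000

Liesel takes one-fifth of €1,950,000 = €390,000. The remaining €1,560,000 passes to the descendants.
The descendants' portion (€1,560,000) is divided at the children's generation into 4 shares of €390,000. Zephyr and Flora each take €390,000. The 2 shares of the deceased (Tamsin and Gabor) are combined into a pool of €780,000.
That pool (€780,000) is divided at the grandchildren's generation equally among Dario, Liora, and Lachlan: €260,000 each.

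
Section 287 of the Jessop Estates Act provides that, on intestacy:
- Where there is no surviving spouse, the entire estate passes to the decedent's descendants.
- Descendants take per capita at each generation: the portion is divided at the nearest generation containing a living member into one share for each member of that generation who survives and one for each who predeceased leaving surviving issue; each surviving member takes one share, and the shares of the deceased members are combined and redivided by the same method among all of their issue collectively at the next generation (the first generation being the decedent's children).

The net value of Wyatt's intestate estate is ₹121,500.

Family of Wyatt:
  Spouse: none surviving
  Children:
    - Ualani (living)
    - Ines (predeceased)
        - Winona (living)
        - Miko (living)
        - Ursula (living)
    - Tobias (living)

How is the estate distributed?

Ualani: ₹40,500; Winona: ₹13,500; Miko: ₹13,500; Ursula: ₹13,500; Tobias: ₹40,500

The entire ₹121,500 passes to the descendants.
That amount (₹121,500) is divided at the children's generation into 3 shares of ₹40,500. Ualani and Tobias each take ₹40,500. The remaining share for the deceased Ines (₹40,500) is carried to the next generation.
That pool (₹40,500) is divided at the grandchildren's generation equally among Winona, Miko, and Ursula: ₹13,500 each.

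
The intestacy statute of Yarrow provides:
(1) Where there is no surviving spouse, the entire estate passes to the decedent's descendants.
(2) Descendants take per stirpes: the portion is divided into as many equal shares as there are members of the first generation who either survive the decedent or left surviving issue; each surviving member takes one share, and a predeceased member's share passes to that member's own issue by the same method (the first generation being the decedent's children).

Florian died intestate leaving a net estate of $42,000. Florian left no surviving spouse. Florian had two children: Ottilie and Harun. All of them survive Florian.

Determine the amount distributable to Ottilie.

Ottilie receives $21,000.

The entire $42,000 passes to the descendants.
That amount ($42,000) is divided into 2 shares of $21,000: Ottilie and Harun each take $21,000.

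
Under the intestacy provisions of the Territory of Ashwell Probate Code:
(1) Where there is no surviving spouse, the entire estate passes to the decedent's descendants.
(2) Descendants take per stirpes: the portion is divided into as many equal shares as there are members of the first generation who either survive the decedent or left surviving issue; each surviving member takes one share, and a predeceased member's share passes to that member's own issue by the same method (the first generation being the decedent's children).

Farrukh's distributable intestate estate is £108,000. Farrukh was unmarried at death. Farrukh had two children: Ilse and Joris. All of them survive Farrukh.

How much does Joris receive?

Joris receives £54,000.

The entire £108,000 passes to the descendants.
That amount (£108,000) is divided into 2 shares of £54,000: Ilse and Joris each take £54,000.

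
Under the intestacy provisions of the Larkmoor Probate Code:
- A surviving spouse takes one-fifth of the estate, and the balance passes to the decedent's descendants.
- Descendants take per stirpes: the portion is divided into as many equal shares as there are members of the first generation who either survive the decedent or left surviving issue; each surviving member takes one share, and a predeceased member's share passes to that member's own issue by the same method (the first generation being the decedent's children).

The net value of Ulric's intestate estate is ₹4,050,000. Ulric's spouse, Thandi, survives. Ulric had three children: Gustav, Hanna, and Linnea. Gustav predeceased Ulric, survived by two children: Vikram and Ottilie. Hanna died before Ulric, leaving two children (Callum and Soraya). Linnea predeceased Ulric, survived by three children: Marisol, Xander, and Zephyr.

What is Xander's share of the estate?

Xander receives ₹360,000.

Thandi takes one-fifth of ₹4,050,000 = ₹810,000. The remaining ₹3,240,000 passes to the descendants.
The descendants' portion (₹3,240,000) is divided into 3 shares of ₹1,080,000: Gustav's ₹1,080,000 share passes to Gustav's issue; Hanna's ₹1,080,000 share passes to Hanna's issue; Linnea's ₹1,080,000 share passes to Linnea's issue.
Gustav's share (₹1,080,000) is divided into 2 shares of ₹540,000: Vikram and Ottilie each take ₹540,000.
Hanna's share (₹1,080,000) is divided into 2 shares of ₹540,000: Callum and Soraya each take ₹540,000.
Linnea's share (₹1,080,000) is divided into 3 shares of ₹360,000: Marisol, Xander, and Zephyr each take ₹360,000.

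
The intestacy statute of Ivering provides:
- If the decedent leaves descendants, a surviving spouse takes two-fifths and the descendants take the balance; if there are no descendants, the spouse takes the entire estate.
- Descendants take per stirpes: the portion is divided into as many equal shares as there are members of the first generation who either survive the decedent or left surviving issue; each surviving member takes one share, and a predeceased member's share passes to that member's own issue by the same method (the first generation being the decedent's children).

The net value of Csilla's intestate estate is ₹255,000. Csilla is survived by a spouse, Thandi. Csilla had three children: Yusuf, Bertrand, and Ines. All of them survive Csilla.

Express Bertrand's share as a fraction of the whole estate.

Bertrand receives 1/5 of the estate.

Thandi takes two-fifths of ₹255,000 = ₹102,000. The remaining ₹153,000 passes to the descendants.
The descendants' portion (₹153,000) is divided into 3 shares of ₹51,000: Yusuf, Bertrand, and Ines each take ₹51,000.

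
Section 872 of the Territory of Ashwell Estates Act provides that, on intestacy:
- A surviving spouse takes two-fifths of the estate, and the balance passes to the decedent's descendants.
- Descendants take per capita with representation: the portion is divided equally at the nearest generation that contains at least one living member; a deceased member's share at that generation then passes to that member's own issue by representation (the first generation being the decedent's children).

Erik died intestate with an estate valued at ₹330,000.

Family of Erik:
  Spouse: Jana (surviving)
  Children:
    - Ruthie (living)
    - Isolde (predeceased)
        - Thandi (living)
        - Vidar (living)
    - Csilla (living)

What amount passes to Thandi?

Thandi receives ₹33,000.

Jana takes two-fifths of ₹330,000 = ₹132,000. The remaining ₹198,000 passes to the descendants.
The descendants' portion (₹198,000) is divided into 3 shares of ₹66,000: Ruthie and Csilla each take ₹66,000; Isolde's ₹66,000 share passes to Isolde's issue.
Isolde's share (₹66,000) is divided into 2 shares of ₹33,000: Thandi and Vidar each take ₹33,000.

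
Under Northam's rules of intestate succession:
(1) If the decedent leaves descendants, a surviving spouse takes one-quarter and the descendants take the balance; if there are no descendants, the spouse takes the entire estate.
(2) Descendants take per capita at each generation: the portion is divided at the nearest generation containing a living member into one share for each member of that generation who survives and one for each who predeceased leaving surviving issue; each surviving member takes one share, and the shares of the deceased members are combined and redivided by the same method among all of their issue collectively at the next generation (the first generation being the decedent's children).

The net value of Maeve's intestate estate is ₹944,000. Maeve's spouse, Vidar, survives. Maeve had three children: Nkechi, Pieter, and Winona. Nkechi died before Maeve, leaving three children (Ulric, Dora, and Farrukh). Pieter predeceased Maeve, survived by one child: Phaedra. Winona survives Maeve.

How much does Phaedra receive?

Vidar takes one-quarter of ₹944,000 = ₹236,000. The remaining ₹708,000 passes to the descendants.
The descendants' portion (₹708,000) is divided at the children's generation into 3 shares of ₹236,000. Winona takes ₹236,000. The 2 shares of the deceased (Nkechi and Pieter) are combined into a pool of ₹472,000.
That pool (₹472,000) is divided at the grandchildren's generation equally among Ulric, Dora, Farrukh, and Phaedra: ₹118,000 each.

Phaedra receives ₹118,000.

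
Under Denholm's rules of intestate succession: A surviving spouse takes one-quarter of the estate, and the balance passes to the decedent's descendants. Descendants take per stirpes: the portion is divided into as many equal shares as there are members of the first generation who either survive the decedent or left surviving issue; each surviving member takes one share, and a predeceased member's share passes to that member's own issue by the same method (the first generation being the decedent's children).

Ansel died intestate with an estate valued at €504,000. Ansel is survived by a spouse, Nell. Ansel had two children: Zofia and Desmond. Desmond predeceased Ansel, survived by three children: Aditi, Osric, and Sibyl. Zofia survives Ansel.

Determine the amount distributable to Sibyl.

Nell takes one-quarter of €504,000 = €126,000. The remaining €378,000 passes to the descendants.
The descendants' portion (€378,000) is divided into 2 shares of €189,000: Zofia takes €189,000; Desmond's €189,000 share passes to Desmond's issue.
Desmond's share (€189,000) is divided into 3 shares of €63,000: Aditi, Osric, and Sibyl each take €63,000.

Sibyl receives €63,000.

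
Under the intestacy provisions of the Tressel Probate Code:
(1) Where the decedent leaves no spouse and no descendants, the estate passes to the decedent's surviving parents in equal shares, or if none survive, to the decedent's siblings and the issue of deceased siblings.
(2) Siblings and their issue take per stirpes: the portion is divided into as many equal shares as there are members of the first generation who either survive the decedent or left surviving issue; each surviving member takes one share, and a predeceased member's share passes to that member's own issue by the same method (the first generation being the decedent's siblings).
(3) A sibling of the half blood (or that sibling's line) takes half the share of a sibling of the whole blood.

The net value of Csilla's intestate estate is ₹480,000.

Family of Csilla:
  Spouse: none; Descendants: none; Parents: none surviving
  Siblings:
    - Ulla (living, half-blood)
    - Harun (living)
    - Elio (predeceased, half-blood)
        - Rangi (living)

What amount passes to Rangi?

Rangi receives ₹120,000.

The entire ₹480,000 passes to the siblings and their issue.
Counting each half-blood sibling's line as half a unit, there are 2 units in ₹480,000, so one unit is ₹240,000. Whole-blood lines (Harun) take ₹240,000 each; half-blood lines (Ulla and Elio) take ₹120,000 each.
Elio's share (₹120,000) passes entirely to Rangi.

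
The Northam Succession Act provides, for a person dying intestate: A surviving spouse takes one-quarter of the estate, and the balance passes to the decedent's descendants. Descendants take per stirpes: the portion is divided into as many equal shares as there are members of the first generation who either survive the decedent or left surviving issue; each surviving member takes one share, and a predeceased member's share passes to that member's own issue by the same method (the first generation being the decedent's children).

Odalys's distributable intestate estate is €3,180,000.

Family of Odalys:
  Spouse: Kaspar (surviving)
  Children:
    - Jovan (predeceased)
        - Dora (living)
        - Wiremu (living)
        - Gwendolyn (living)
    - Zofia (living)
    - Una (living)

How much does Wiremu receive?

Kaspar takes one-quarter of €3,180,000 = €795,000. The remaining €2,385,000 passes to the descendants.
The descendants' portion (€2,385,000) is divided into 3 shares of €795,000: Zofia and Una each take €795,000; Jovan's €795,000 share passes to Jovan's issue.
Jovan's share (€795,000) is divided into 3 shares of €265,000: Dora, Wiremu, and Gwendolyn each take €265,000.

Wiremu receives €265,000.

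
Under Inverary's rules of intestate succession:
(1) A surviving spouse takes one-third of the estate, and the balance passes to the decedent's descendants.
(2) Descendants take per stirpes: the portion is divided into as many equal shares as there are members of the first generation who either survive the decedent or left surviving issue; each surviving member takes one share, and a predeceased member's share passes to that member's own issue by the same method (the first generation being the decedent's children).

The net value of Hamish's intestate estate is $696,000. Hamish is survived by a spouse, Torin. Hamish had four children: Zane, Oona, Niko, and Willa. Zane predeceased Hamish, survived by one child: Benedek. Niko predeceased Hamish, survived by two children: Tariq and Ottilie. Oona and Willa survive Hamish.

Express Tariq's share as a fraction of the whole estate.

Tariq receives 1/12 of the estate.

Torin takes one-third of $696,000 = $232,000. The remaining $464,000 passes to the descendants.
The descendants' portion ($464,000) is divided into 4 shares of $116,000: Oona and Willa each take $116,000; Zane's $116,000 share passes to Zane's issue; Niko's $116,000 share passes to Niko's issue.
Zane's share ($116,000) passes entirely to Benedek.
Niko's share ($116,000) is divided into 2 shares of $58,000: Tariq and Ottilie each take $58,000.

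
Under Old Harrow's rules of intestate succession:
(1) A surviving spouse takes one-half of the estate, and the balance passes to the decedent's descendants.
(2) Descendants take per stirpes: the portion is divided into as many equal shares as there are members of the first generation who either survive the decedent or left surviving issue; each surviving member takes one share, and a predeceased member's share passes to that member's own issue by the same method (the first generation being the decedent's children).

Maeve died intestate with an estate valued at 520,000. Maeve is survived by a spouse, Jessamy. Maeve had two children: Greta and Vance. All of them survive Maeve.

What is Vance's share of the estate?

Vance receives 130,000.

Jessamy takes one-half of 520,000 = 260,000. The remaining 260,000 passes to the descendants.
The descendants' portion (260,000) is divided into 2 shares of 130,000: Greta and Vance each take 130,000.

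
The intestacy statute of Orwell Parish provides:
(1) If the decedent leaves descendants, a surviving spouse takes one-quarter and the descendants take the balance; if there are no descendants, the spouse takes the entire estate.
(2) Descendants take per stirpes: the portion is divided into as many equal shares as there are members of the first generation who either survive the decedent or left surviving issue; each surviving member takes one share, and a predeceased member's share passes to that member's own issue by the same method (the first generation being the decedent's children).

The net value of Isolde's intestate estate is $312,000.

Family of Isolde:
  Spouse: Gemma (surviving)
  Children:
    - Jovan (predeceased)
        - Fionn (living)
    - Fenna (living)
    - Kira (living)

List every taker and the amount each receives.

Gemma: $78,000; Fionn: $78,000; Fenna: $78,000; Kira: $78,000

Gemma takes one-quarter of $312,000 = $78,000. The remaining $234,000 passes to the descendants.
The descendants' portion ($234,000) is divided into 3 shares of $78,000: Fenna and Kira each take $78,000; Jovan's $78,000 share passes to Jovan's issue.
Jovan's share ($78,000) passes entirely to Fionn.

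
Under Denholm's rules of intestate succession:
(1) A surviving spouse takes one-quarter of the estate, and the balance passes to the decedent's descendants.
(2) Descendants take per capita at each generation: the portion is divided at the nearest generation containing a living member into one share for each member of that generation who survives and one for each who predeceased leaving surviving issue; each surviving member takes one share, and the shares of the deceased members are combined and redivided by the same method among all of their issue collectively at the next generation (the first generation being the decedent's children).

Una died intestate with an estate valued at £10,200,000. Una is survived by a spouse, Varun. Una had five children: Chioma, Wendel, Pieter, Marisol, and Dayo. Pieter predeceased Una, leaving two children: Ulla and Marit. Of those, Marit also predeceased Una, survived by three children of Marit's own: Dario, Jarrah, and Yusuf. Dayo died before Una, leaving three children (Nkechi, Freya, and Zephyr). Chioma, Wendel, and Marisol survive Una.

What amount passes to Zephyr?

Varun takes one-quarter of £10,200,000 = £2,550,000. The remaining £7,650,000 passes to the descendants.
The descendants' portion (£7,650,000) is divided at the children's generation into 5 shares of £1,530,000. Chioma, Wendel, and Marisol each take £1,530,000. The 2 shares of the deceased (Pieter and Dayo) are combined into a pool of £3,060,000.
That pool (£3,060,000) is divided at the grandchildren's generation into 5 shares of £612,000. Ulla, Nkechi, Freya, and Zephyr each take £612,000. The remaining share for the deceased Marit (£612,000) is carried to the next generation.
That pool (£612,000) is divided at the great-grandchildren's generation equally among Dario, Jarrah, and Yusuf: £204,000 each.

Zephyr receives £612,000.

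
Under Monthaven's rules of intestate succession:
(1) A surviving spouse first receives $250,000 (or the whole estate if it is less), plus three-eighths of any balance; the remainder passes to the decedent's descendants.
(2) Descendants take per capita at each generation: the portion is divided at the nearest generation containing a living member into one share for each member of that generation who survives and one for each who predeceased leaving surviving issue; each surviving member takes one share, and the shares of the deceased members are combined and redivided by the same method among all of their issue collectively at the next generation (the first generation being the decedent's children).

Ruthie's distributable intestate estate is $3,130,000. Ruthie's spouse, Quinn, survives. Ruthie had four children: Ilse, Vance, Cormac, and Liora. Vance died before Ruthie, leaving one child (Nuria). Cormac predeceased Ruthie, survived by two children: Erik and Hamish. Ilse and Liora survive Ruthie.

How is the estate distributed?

Quinn: $1,330,000; Ilse: $450,000; Nuria: $300,000; Erik: $300,000; Hamish: $300,000; Liora: $450,000

Quinn first takes $250,000, leaving a balance of $2,880,000. Quinn then takes three-eighths of the balance ($1,080,000), for a total of $1,330,000. The remaining $1,800,000 passes to the descendants.
The descendants' portion ($1,800,000) is divided at the children's generation into 4 shares of $450,000. Ilse and Liora each take $450,000. The 2 shares of the deceased (Vance and Cormac) are combined into a pool of $900,000.
That pool ($900,000) is divided at the grandchildren's generation equally among Nuria, Erik, and Hamish: $300,000 each.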